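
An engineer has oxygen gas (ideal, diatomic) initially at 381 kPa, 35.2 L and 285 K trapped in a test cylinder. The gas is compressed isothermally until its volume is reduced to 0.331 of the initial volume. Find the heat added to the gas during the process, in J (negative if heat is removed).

n = P₁V₁/(RT₁) = 381×35.2/(8.314×285) = 5.66 mol.
Isothermal: T stays 285 K; PV = const ⇒ V₂ = 11.7 L, P₂ = 1150 kPa.
ΔU = 0 (ideal gas, T constant).
W = nRT ln(V₂/V₁) = 5.66×8.314×285×ln(0.331) = -14800 J.
Q = ΔU + W = -14800 J.

-14800 J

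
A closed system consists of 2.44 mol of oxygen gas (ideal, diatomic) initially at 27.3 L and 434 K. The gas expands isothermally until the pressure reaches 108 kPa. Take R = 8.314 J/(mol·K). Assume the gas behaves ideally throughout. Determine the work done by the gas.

P₁ = nRT₁/V₁ = 2.44×8.314×434/27.3 = 322 kPa.
Isothermal: T stays 434 K; PV = const ⇒ V₂ = 81.5 L, P₂ = 108 kPa.
W = nRT ln(V₂/V₁) = 2.44×8.314×434×ln(2.99) = 9630 J.

9630 J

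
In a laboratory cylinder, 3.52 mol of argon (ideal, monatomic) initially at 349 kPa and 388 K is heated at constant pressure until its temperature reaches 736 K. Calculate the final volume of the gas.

61.7 L

V₁ = nRT₁/P₁ = 3.52×8.314×388/349 = 32.5 L.
Isobaric: P stays 349 kPa; V/T = const ⇒ T₂ = 736 K, V₂ = 61.7 L.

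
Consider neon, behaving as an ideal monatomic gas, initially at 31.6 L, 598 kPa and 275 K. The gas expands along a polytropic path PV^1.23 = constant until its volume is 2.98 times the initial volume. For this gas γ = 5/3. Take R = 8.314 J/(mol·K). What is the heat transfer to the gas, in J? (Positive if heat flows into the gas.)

12000 J

n = P₁V₁/(RT₁) = 598×31.6/(8.314×275) = 8.27 mol.
Polytropic n=1.23: T₂ = T₁(V₁/V₂)^(n−1) = 275×(0.336)^0.23 = 214 K; P₂ = P₁(V₁/V₂)^n = 156 kPa.
W = (P₁V₁−P₂V₂)/(n−1) = (598×31.6−156×94.2)/0.23 = 18200 J.
ΔU = nCvΔT = 8.27×12.5×(214−275) = -6300 J.
Q = ΔU + W = 12000 J.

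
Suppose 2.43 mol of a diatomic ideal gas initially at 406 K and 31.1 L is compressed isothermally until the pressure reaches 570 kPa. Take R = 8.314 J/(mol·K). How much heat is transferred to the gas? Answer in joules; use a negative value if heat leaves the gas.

-6320 J

P₁ = nRT₁/V₁ = 2.43×8.314×406/31.1 = 264 kPa.
Isothermal: T stays 406 K; PV = const ⇒ V₂ = 14.4 L, P₂ = 570 kPa.
ΔU = 0 (ideal gas, T constant).
W = nRT ln(V₂/V₁) = 2.43×8.314×406×ln(0.463) = -6320 J.
Q = ΔU + W = -6320 J.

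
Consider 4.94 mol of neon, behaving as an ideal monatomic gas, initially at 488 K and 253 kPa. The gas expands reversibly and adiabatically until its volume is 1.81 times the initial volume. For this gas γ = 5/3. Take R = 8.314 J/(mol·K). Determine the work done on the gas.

V₁ = nRT₁/P₁ = 4.94×8.314×488/253 = 79.2 L.
Adiabatic: TV^(γ−1) = const ⇒ T₂ = 488×(0.552)^0.667 = 329 K; PV^γ = const ⇒ P₂ = 94.1 kPa.
ΔU = nCvΔT = 4.94×12.5×(329−488) = -9820 J.
Q = 0 for an adiabatic process, so W = −ΔU = 9820 J.
Work done on the gas = −W_by = -9820 J.

-9820 J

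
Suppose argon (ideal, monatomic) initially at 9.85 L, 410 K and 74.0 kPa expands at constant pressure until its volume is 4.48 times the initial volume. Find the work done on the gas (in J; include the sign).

n = P₁V₁/(RT₁) = 74.0×9.85/(8.314×410) = 0.214 mol.
Isobaric: P stays 74.0 kPa; V/T = const ⇒ T₂ = 1840 K, V₂ = 44.1 L.
W = PΔV = 74.0×(44.1−9.85) kPa·L = 2540 J.
Work done on the gas = −W_by = -2540 J.

-2540 J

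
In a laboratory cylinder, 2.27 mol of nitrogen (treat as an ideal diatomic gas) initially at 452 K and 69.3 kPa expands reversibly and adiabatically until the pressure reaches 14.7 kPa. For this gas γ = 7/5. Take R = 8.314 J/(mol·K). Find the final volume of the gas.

V₁ = nRT₁/P₁ = 2.27×8.314×452/69.3 = 123 L.
Adiabatic: T₂/T₁ = (P₂/P₁)^((γ−1)/γ) ⇒ T₂ = 452×(0.212)^0.286 = 290 K; V₂ = 373 L.

373 L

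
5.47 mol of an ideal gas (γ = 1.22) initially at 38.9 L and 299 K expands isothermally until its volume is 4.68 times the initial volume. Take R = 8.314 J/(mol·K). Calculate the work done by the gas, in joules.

21000 J

P₁ = nRT₁/V₁ = 5.47×8.314×299/38.9 = 350 kPa.
Isothermal: T stays 299 K; PV = const ⇒ V₂ = 182 L, P₂ = 74.7 kPa.
W = nRT ln(V₂/V₁) = 5.47×8.314×299×ln(4.68) = 21000 J.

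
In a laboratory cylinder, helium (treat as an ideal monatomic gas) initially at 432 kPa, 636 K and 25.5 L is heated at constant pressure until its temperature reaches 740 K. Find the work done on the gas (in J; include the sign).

-1800 J

n = P₁V₁/(RT₁) = 432×25.5/(8.314×636) = 2.08 mol.
Isobaric: P stays 432 kPa; V/T = const ⇒ T₂ = 740 K, V₂ = 29.7 L.
W = PΔV = 432×(29.7−25.5) kPa·L = 1800 J.
Work done on the gas = −W_by = -1800 J.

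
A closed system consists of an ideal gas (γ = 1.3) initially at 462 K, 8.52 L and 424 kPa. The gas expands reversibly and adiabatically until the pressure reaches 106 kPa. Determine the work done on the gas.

n = P₁V₁/(RT₁) = 424×8.52/(8.314×462) = 0.940 mol.
Adiabatic: T₂/T₁ = (P₂/P₁)^((γ−1)/γ) ⇒ T₂ = 462×(0.250)^0.231 = 336 K; V₂ = 24.7 L.
ΔU = nCvΔT = 0.940×27.7×(336−462) = -3300 J.
Q = 0 for an adiabatic process, so W = −ΔU = 3300 J.
Work done on the gas = −W_by = -3300 J.

-3300 J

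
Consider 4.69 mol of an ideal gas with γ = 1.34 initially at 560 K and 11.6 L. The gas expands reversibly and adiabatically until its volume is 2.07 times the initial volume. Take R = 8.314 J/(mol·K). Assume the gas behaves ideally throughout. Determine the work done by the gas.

14100 J

P₁ = nRT₁/V₁ = 4.69×8.314×560/11.6 = 1880 kPa.
Adiabatic: TV^(γ−1) = const ⇒ T₂ = 560×(0.483)^0.340 = 437 K; PV^γ = const ⇒ P₂ = 710 kPa.
ΔU = nCvΔT = 4.69×24.5×(437−560) = -14100 J.
Q = 0 for an adiabatic process, so W = −ΔU = 14100 J.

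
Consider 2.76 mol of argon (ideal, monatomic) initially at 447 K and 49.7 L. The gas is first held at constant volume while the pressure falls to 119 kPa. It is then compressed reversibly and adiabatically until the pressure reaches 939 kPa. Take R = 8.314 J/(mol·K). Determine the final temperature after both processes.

589 K

P₁ = nRT₁/V₁ = 2.76×8.314×447/49.7 = 206 kPa.
Step 1 — Isochoric: V stays 49.7 L; P/T = const ⇒ T₂ = 258 K, P₂ = 119 kPa.
W = 0 (no volume change).
ΔU = nCvΔT = 2.76×12.5×(258−447) = -6510 J.
Q = ΔU = -6510 J.
State after step 1: P = 119 kPa, V = 49.7 L, T = 258 K.
Step 2 — Adiabatic: T₂/T₁ = (P₂/P₁)^((γ−1)/γ) ⇒ T₂ = 258×(7.89)^0.400 = 589 K; V₂ = 14.4 L.
ΔU = nCvΔT = 2.76×12.5×(589−258) = 11400 J.
Q = 0 for an adiabatic process, so W = −ΔU = -11400 J.
Net over both steps: W = -11400 J, Q = -6510 J, ΔU = 4880 J.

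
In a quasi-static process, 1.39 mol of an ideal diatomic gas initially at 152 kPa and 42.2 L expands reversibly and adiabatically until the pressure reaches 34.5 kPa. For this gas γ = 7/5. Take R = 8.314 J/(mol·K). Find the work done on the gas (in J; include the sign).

-5540 J

T₁ = P₁V₁/(nR) = 152×42.2/(1.39×8.314) = 555 K.
Adiabatic: T₂/T₁ = (P₂/P₁)^((γ−1)/γ) ⇒ T₂ = 555×(0.227)^0.286 = 363 K; V₂ = 122 L.
ΔU = nCvΔT = 1.39×20.8×(363−555) = -5540 J.
Q = 0 for an adiabatic process, so W = −ΔU = 5540 J.
Work done on the gas = −W_by = -5540 J.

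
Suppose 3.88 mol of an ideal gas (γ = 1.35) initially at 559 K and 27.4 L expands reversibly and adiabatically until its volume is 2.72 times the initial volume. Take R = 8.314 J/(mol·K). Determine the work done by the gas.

15200 J

P₁ = nRT₁/V₁ = 3.88×8.314×559/27.4 = 658 kPa.
Adiabatic: TV^(γ−1) = const ⇒ T₂ = 559×(0.368)^0.350 = 394 K; PV^γ = const ⇒ P₂ = 170 kPa.
ΔU = nCvΔT = 3.88×23.8×(394−559) = -15200 J.
Q = 0 for an adiabatic process, so W = −ΔU = 15200 J.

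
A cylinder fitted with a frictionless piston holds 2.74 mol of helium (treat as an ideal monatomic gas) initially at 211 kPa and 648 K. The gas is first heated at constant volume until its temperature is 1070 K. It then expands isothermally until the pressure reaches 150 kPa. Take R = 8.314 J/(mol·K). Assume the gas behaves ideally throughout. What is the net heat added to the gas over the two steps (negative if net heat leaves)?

V₁ = nRT₁/P₁ = 2.74×8.314×648/211 = 70.0 L.
Step 1 — Isochoric: V stays 70.0 L; P/T = const ⇒ T₂ = 1070 K, P₂ = 348 kPa.
W = 0 (no volume change).
ΔU = nCvΔT = 2.74×12.5×(1070−648) = 14400 J.
Q = ΔU = 14400 J.
State after step 1: P = 348 kPa, V = 70.0 L, T = 1070 K.
Step 2 — Isothermal: T stays 1070 K; PV = const ⇒ V₂ = 162 L, P₂ = 150 kPa.
ΔU = 0 (ideal gas, T constant).
W = nRT ln(V₂/V₁) = 2.74×8.314×1070×ln(2.32) = 20500 J.
Q = ΔU + W = 20500 J.
Net over both steps: W = 20500 J, Q = 35000 J, ΔU = 14400 J.

35000 J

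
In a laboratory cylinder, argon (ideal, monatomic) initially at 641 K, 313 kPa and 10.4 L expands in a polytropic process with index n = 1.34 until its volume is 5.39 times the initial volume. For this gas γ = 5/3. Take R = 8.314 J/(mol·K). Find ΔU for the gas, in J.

-2130 J

n = P₁V₁/(RT₁) = 313×10.4/(8.314×641) = 0.611 mol.
Polytropic n=1.34: T₂ = T₁(V₁/V₂)^(n−1) = 641×(0.186)^0.34 = 362 K; P₂ = P₁(V₁/V₂)^n = 32.8 kPa.
For an ideal gas ΔU = nCvΔT with Cv = (3/2)R = 12.5 J/(mol·K).
ΔU = 0.611×12.5×(362−641) = -2130 J.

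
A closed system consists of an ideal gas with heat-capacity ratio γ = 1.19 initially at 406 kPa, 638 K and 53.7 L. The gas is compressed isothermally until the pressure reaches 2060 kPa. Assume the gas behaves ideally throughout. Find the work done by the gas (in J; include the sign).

-35400 J

n = P₁V₁/(RT₁) = 406×53.7/(8.314×638) = 4.11 mol.
Isothermal: T stays 638 K; PV = const ⇒ V₂ = 10.6 L, P₂ = 2060 kPa.
W = nRT ln(V₂/V₁) = 4.11×8.314×638×ln(0.197) = -35400 J.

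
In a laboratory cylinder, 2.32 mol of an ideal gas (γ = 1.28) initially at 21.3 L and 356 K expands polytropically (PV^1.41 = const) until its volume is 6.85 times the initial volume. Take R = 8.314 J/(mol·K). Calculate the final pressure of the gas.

21.4 kPa

P₁ = nRT₁/V₁ = 2.32×8.314×356/21.3 = 322 kPa.
Polytropic n=1.41: T₂ = T₁(V₁/V₂)^(n−1) = 356×(0.146)^0.41 = 162 K; P₂ = P₁(V₁/V₂)^n = 21.4 kPa.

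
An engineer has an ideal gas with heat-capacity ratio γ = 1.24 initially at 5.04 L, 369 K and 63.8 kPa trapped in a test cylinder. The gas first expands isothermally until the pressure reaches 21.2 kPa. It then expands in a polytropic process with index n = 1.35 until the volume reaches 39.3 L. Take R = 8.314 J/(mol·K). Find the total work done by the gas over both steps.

615 J

n = P₁V₁/(RT₁) = 63.8×5.04/(8.314×369) = 0.105 mol.
Step 1 — Isothermal: T stays 369 K; PV = const ⇒ V₂ = 15.2 L, P₂ = 21.2 kPa.
ΔU = 0 (ideal gas, T constant).
W = nRT ln(V₂/V₁) = 0.105×8.314×369×ln(3.01) = 354 J.
Q = ΔU + W = 354 J.
State after step 1: P = 21.2 kPa, V = 15.2 L, T = 369 K.
Step 2 — Polytropic n=1.35: T₂ = T₁(V₁/V₂)^(n−1) = 369×(0.386)^0.35 = 264 K; P₂ = P₁(V₁/V₂)^n = 5.86 kPa.
W = (P₁V₁−P₂V₂)/(n−1) = (21.2×15.2−5.86×39.3)/0.35 = 260 J.
ΔU = nCvΔT = 0.105×34.6×(264−369) = -380 J.
Q = ΔU + W = -119 J.
Net over both steps: W = 615 J, Q = 235 J, ΔU = -380 J.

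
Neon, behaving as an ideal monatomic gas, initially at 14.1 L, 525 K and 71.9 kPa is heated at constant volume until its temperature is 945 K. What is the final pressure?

Isochoric: V stays 14.1 L; P/T = const ⇒ T₂ = 945 K, P₂ = 129 kPa.

129 kPa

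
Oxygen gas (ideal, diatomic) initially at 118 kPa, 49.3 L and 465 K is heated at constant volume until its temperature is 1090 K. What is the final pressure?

Isochoric: V stays 49.3 L; P/T = const ⇒ T₂ = 1090 K, P₂ = 277 kPa.

277 kPa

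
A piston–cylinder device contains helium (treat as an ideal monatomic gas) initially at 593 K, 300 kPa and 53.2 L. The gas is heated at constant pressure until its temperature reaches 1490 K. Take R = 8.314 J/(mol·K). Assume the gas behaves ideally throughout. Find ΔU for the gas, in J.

36200 J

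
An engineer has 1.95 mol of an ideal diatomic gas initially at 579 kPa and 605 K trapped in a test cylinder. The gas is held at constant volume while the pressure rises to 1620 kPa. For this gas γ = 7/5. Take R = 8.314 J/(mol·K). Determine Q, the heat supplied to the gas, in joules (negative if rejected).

V₁ = nRT₁/P₁ = 1.95×8.314×605/579 = 16.9 L.
Isochoric: V stays 16.9 L; P/T = const ⇒ T₂ = 1690 K, P₂ = 1620 kPa.
W = 0 (no volume change).
ΔU = nCvΔT = 1.95×20.8×(1690−605) = 44100 J.
Q = ΔU = 44100 J.

44100 J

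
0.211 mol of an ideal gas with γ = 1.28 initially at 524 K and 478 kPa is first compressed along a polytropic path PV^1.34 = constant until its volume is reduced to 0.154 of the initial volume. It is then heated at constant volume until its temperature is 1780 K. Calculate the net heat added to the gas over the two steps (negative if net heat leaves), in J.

V₁ = nRT₁/P₁ = 0.211×8.314×524/478 = 1.92 L.
Step 1 — Polytropic n=1.34: T₂ = T₁(V₁/V₂)^(n−1) = 524×(6.49)^0.34 = 990 K; P₂ = P₁(V₁/V₂)^n = 5860 kPa.
W = (P₁V₁−P₂V₂)/(n−1) = (478×1.92−5860×0.296)/0.34 = -2400 J.
ΔU = nCvΔT = 0.211×29.7×(990−524) = 2920 J.
Q = ΔU + W = 515 J.
State after step 1: P = 5860 kPa, V = 0.296 L, T = 990 K.
Step 2 — Isochoric: V stays 0.296 L; P/T = const ⇒ T₂ = 1780 K, P₂ = 10500 kPa.
W = 0 (no volume change).
ΔU = nCvΔT = 0.211×29.7×(1780−990) = 4950 J.
Q = ΔU = 4950 J.
Net over both steps: W = -2400 J, Q = 5470 J, ΔU = 7870 J.

5470 J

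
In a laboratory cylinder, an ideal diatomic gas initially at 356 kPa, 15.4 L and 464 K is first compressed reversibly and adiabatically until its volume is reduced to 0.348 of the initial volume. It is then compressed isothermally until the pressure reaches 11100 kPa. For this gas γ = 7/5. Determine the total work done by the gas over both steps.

n = P₁V₁/(RT₁) = 356×15.4/(8.314×464) = 1.42 mol.
Step 1 — Adiabatic: TV^(γ−1) = const ⇒ T₂ = 464×(2.87)^0.400 = 708 K; PV^γ = const ⇒ P₂ = 1560 kPa.
ΔU = nCvΔT = 1.42×20.8×(708−464) = 7200 J.
Q = 0 for an adiabatic process, so W = −ΔU = -7200 J.
State after step 1: P = 1560 kPa, V = 5.36 L, T = 708 K.
Step 2 — Isothermal: T stays 708 K; PV = const ⇒ V₂ = 0.753 L, P₂ = 11100 kPa.
ΔU = 0 (ideal gas, T constant).
W = nRT ln(V₂/V₁) = 1.42×8.314×708×ln(0.141) = -16400 J.
Q = ΔU + W = -16400 J.
Net over both steps: W = -23600 J, Q = -16400 J, ΔU = 7200 J.

-23600 J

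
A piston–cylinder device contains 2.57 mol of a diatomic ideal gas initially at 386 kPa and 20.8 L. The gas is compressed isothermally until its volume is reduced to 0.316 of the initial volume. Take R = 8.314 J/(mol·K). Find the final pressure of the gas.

1220 kPa

T₁ = P₁V₁/(nR) = 386×20.8/(2.57×8.314) = 376 K.
Isothermal: T stays 376 K; PV = const ⇒ V₂ = 6.57 L, P₂ = 1220 kPa.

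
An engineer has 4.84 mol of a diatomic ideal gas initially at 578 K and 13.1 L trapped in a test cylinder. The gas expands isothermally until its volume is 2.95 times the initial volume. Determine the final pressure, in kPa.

602 kPa

P₁ = nRT₁/V₁ = 4.84×8.314×578/13.1 = 1780 kPa.
Isothermal: T stays 578 K; PV = const ⇒ V₂ = 38.6 L, P₂ = 602 kPa.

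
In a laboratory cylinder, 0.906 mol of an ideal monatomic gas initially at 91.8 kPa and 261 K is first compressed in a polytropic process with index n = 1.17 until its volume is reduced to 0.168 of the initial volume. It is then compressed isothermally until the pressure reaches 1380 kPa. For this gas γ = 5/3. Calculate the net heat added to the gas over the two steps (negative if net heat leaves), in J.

-4710 J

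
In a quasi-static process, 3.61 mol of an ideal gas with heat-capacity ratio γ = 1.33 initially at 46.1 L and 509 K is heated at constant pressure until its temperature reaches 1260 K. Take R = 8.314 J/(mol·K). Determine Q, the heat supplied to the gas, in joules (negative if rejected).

90800 J

P₁ = nRT₁/V₁ = 3.61×8.314×509/46.1 = 331 kPa.
Isobaric: P stays 331 kPa; V/T = const ⇒ T₂ = 1260 K, V₂ = 114 L.
W = PΔV = 331×(114−46.1) kPa·L = 22500 J.
ΔU = nCvΔT = 3.61×25.2×(1260−509) = 68300 J.
Q = ΔU + W = nCpΔT = 90800 J.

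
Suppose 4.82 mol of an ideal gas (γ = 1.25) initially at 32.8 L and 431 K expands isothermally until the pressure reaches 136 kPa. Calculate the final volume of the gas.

127 L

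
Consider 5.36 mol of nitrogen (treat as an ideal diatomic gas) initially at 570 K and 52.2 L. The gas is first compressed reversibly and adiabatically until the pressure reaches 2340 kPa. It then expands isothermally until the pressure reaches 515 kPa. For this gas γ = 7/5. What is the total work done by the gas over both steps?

P₁ = nRT₁/V₁ = 5.36×8.314×570/52.2 = 487 kPa.
Step 1 — Adiabatic: T₂/T₁ = (P₂/P₁)^((γ−1)/γ) ⇒ T₂ = 570×(4.81)^0.286 = 893 K; V₂ = 17.0 L.
ΔU = nCvΔT = 5.36×20.8×(893−570) = 36000 J.
Q = 0 for an adiabatic process, so W = −ΔU = -36000 J.
State after step 1: P = 2340 kPa, V = 17.0 L, T = 893 K.
Step 2 — Isothermal: T stays 893 K; PV = const ⇒ V₂ = 77.3 L, P₂ = 515 kPa.
ΔU = 0 (ideal gas, T constant).
W = nRT ln(V₂/V₁) = 5.36×8.314×893×ln(4.54) = 60200 J.
Q = ΔU + W = 60200 J.
Net over both steps: W = 24300 J, Q = 60200 J, ΔU = 36000 J.

24300 J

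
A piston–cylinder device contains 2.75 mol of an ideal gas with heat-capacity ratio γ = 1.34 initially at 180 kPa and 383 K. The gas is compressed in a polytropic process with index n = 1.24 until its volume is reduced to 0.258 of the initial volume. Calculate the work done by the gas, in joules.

-14000 J

V₁ = nRT₁/P₁ = 2.75×8.314×383/180 = 48.6 L.
Polytropic n=1.24: T₂ = T₁(V₁/V₂)^(n−1) = 383×(3.88)^0.24 = 530 K; P₂ = P₁(V₁/V₂)^n = 966 kPa.
W = (P₁V₁−P₂V₂)/(n−1) = (180×48.6−966×12.6)/0.24 = -14000 J.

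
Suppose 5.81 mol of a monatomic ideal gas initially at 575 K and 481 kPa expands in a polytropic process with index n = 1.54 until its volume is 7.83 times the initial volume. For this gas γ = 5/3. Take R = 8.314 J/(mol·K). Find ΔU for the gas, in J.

-28000 J

V₁ = nRT₁/P₁ = 5.81×8.314×575/481 = 57.7 L.
Polytropic n=1.54: T₂ = T₁(V₁/V₂)^(n−1) = 575×(0.128)^0.54 = 189 K; P₂ = P₁(V₁/V₂)^n = 20.2 kPa.
For an ideal gas ΔU = nCvΔT with Cv = (3/2)R = 12.5 J/(mol·K).
ΔU = 5.81×12.5×(189−575) = -28000 J.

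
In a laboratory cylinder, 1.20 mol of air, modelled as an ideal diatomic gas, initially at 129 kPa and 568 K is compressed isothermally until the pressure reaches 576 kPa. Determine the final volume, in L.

9.84 L

V₁ = nRT₁/P₁ = 1.20×8.314×568/129 = 43.9 L.
Isothermal: T stays 568 K; PV = const ⇒ V₂ = 9.84 L, P₂ = 576 kPa.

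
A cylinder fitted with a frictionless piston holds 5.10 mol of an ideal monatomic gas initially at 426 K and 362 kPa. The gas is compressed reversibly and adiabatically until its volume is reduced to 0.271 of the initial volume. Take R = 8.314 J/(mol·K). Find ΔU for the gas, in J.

V₁ = nRT₁/P₁ = 5.10×8.314×426/362 = 49.9 L.
Adiabatic: TV^(γ−1) = const ⇒ T₂ = 426×(3.69)^0.667 = 1020 K; PV^γ = const ⇒ P₂ = 3190 kPa.
For an ideal gas ΔU = nCvΔT with Cv = (3/2)R = 12.5 J/(mol·K).
ΔU = 5.10×12.5×(1020−426) = 37600 J.

37600 J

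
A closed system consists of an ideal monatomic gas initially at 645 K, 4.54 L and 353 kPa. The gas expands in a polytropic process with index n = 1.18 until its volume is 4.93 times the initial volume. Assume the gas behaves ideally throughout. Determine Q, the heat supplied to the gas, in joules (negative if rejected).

1620 J

n = P₁V₁/(RT₁) = 353×4.54/(8.314×645) = 0.299 mol.
Polytropic n=1.18: T₂ = T₁(V₁/V₂)^(n−1) = 645×(0.203)^0.18 = 484 K; P₂ = P₁(V₁/V₂)^n = 53.7 kPa.
W = (P₁V₁−P₂V₂)/(n−1) = (353×4.54−53.7×22.4)/0.18 = 2220 J.
ΔU = nCvΔT = 0.299×12.5×(484−645) = -600 J.
Q = ΔU + W = 1620 J.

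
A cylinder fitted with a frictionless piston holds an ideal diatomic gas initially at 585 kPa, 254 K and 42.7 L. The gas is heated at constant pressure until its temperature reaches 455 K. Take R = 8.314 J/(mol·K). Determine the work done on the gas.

-19800 J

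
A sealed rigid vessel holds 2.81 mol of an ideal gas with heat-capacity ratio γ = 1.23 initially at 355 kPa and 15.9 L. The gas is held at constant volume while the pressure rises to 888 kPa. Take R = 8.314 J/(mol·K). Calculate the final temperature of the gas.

T₁ = P₁V₁/(nR) = 355×15.9/(2.81×8.314) = 242 K.
Isochoric: V stays 15.9 L; P/T = const ⇒ T₂ = 604 K, P₂ = 888 kPa.

604 K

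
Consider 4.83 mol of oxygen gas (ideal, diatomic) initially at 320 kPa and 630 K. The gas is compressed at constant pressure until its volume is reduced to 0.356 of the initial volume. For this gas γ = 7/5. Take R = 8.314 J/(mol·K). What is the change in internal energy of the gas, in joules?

-40700 J

V₁ = nRT₁/P₁ = 4.83×8.314×630/320 = 79.1 L.
Isobaric: P stays 320 kPa; V/T = const ⇒ T₂ = 224 K, V₂ = 28.1 L.
For an ideal gas ΔU = nCvΔT with Cv = (5/2)R = 20.8 J/(mol·K).
ΔU = 4.83×20.8×(224−630) = -40700 J.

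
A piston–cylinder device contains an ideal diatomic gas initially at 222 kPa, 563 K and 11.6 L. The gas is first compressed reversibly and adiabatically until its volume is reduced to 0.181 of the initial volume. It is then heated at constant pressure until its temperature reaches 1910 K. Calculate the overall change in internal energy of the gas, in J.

n = P₁V₁/(RT₁) = 222×11.6/(8.314×563) = 0.550 mol.
Step 1 — Adiabatic: TV^(γ−1) = const ⇒ T₂ = 563×(5.52)^0.400 = 1120 K; PV^γ = const ⇒ P₂ = 2430 kPa.
ΔU = nCvΔT = 0.550×20.8×(1120−563) = 6320 J.
Q = 0 for an adiabatic process, so W = −ΔU = -6320 J.
State after step 1: P = 2430 kPa, V = 2.10 L, T = 1120 K.
Step 2 — Isobaric: P stays 2430 kPa; V/T = const ⇒ T₂ = 1910 K, V₂ = 3.60 L.
W = PΔV = 2430×(3.60−2.10) kPa·L = 3630 J.
ΔU = nCvΔT = 0.550×20.8×(1910−1120) = 9090 J.
Q = ΔU + W = nCpΔT = 12700 J.
Net over both steps: W = -2680 J, Q = 12700 J, ΔU = 15400 J.

15400 J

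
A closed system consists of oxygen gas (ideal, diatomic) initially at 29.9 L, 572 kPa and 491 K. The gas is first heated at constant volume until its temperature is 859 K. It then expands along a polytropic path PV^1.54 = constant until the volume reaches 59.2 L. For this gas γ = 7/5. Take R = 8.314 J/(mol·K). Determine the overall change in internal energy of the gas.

n = P₁V₁/(RT₁) = 572×29.9/(8.314×491) = 4.19 mol.
Step 1 — Isochoric: V stays 29.9 L; P/T = const ⇒ T₂ = 859 K, P₂ = 1000 kPa.
W = 0 (no volume change).
ΔU = nCvΔT = 4.19×20.8×(859−491) = 32000 J.
Q = ΔU = 32000 J.
State after step 1: P = 1000 kPa, V = 29.9 L, T = 859 K.
Step 2 — Polytropic n=1.54: T₂ = T₁(V₁/V₂)^(n−1) = 859×(0.505)^0.54 = 594 K; P₂ = P₁(V₁/V₂)^n = 350 kPa.
W = (P₁V₁−P₂V₂)/(n−1) = (1000×29.9−350×59.2)/0.54 = 17100 J.
ΔU = nCvΔT = 4.19×20.8×(594−859) = -23100 J.
Q = ΔU + W = -5980 J.
Net over both steps: W = 17100 J, Q = 26100 J, ΔU = 8970 J.

8970 J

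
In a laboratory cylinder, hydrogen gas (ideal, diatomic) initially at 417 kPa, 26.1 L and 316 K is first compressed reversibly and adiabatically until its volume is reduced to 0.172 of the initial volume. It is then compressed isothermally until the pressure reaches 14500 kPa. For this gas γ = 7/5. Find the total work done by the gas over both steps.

n = P₁V₁/(RT₁) = 417×26.1/(8.314×316) = 4.14 mol.
Step 1 — Adiabatic: TV^(γ−1) = const ⇒ T₂ = 316×(5.81)^0.400 = 639 K; PV^γ = const ⇒ P₂ = 4900 kPa.
ΔU = nCvΔT = 4.14×20.8×(639−316) = 27800 J.
Q = 0 for an adiabatic process, so W = −ΔU = -27800 J.
State after step 1: P = 4900 kPa, V = 4.49 L, T = 639 K.
Step 2 — Isothermal: T stays 639 K; PV = const ⇒ V₂ = 1.52 L, P₂ = 14500 kPa.
ΔU = 0 (ideal gas, T constant).
W = nRT ln(V₂/V₁) = 4.14×8.314×639×ln(0.338) = -23900 J.
Q = ΔU + W = -23900 J.
Net over both steps: W = -51700 J, Q = -23900 J, ΔU = 27800 J.

-51700 J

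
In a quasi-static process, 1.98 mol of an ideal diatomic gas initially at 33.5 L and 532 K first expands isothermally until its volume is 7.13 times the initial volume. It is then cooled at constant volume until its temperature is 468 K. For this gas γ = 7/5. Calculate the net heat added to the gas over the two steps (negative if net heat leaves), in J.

14600 J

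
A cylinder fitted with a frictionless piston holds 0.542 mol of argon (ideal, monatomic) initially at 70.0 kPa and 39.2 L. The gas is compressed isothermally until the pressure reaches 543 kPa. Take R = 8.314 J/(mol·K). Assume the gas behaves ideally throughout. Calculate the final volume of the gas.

T₁ = P₁V₁/(nR) = 70.0×39.2/(0.542×8.314) = 609 K.
Isothermal: T stays 609 K; PV = const ⇒ V₂ = 5.05 L, P₂ = 543 kPa.

5.05 L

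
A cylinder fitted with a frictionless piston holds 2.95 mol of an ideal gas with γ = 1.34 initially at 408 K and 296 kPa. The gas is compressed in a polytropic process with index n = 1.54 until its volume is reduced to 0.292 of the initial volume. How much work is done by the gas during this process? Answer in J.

V₁ = nRT₁/P₁ = 2.95×8.314×408/296 = 33.8 L.
Polytropic n=1.54: T₂ = T₁(V₁/V₂)^(n−1) = 408×(3.42)^0.54 = 793 K; P₂ = P₁(V₁/V₂)^n = 1970 kPa.
W = (P₁V₁−P₂V₂)/(n−1) = (296×33.8−1970×9.87)/0.54 = -17500 J.

-17500 J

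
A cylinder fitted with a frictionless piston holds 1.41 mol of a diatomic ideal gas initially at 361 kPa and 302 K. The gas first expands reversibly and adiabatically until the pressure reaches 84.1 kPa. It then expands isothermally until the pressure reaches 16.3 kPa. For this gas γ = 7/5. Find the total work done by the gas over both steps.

6840 J

V₁ = nRT₁/P₁ = 1.41×8.314×302/361 = 9.81 L.
Step 1 — Adiabatic: T₂/T₁ = (P₂/P₁)^((γ−1)/γ) ⇒ T₂ = 302×(0.233)^0.286 = 199 K; V₂ = 27.8 L.
ΔU = nCvΔT = 1.41×20.8×(199−302) = -3010 J.
Q = 0 for an adiabatic process, so W = −ΔU = 3010 J.
State after step 1: P = 84.1 kPa, V = 27.8 L, T = 199 K.
Step 2 — Isothermal: T stays 199 K; PV = const ⇒ V₂ = 143 L, P₂ = 16.3 kPa.
ΔU = 0 (ideal gas, T constant).
W = nRT ln(V₂/V₁) = 1.41×8.314×199×ln(5.16) = 3830 J.
Q = ΔU + W = 3830 J.
Net over both steps: W = 6840 J, Q = 3830 J, ΔU = -3010 J.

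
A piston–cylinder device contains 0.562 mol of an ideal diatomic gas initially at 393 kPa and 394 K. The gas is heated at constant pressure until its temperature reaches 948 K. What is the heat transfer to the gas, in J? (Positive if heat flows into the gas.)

9060 J

V₁ = nRT₁/P₁ = 0.562×8.314×394/393 = 4.68 L.
Isobaric: P stays 393 kPa; V/T = const ⇒ T₂ = 948 K, V₂ = 11.3 L.
W = PΔV = 393×(11.3−4.68) kPa·L = 2590 J.
ΔU = nCvΔT = 0.562×20.8×(948−394) = 6470 J.
Q = ΔU + W = nCpΔT = 9060 J.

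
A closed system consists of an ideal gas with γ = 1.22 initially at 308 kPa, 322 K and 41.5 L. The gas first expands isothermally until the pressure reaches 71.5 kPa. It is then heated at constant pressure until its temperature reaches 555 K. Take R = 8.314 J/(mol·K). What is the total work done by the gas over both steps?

27900 J

n = P₁V₁/(RT₁) = 308×41.5/(8.314×322) = 4.77 mol.
Step 1 — Isothermal: T stays 322 K; PV = const ⇒ V₂ = 179 L, P₂ = 71.5 kPa.
ΔU = 0 (ideal gas, T constant).
W = nRT ln(V₂/V₁) = 4.77×8.314×322×ln(4.31) = 18700 J.
Q = ΔU + W = 18700 J.
State after step 1: P = 71.5 kPa, V = 179 L, T = 322 K.
Step 2 — Isobaric: P stays 71.5 kPa; V/T = const ⇒ T₂ = 555 K, V₂ = 308 L.
W = PΔV = 71.5×(308−179) kPa·L = 9250 J.
ΔU = nCvΔT = 4.77×37.8×(555−322) = 42000 J.
Q = ΔU + W = nCpΔT = 51300 J.
Net over both steps: W = 27900 J, Q = 70000 J, ΔU = 42000 J.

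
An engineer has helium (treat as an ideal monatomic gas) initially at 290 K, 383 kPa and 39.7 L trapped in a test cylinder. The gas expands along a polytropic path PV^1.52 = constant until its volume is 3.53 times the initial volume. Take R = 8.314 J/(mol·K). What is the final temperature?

Polytropic n=1.52: T₂ = T₁(V₁/V₂)^(n−1) = 290×(0.283)^0.52 = 151 K; P₂ = P₁(V₁/V₂)^n = 56.3 kPa.

151 K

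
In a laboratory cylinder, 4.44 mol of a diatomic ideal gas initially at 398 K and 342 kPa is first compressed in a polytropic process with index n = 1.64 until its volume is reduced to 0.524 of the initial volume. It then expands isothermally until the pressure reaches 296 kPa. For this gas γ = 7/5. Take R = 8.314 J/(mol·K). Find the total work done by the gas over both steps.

V₁ = nRT₁/P₁ = 4.44×8.314×398/342 = 43.0 L.
Step 1 — Polytropic n=1.64: T₂ = T₁(V₁/V₂)^(n−1) = 398×(1.91)^0.64 = 602 K; P₂ = P₁(V₁/V₂)^n = 987 kPa.
W = (P₁V₁−P₂V₂)/(n−1) = (342×43.0−987×22.5)/0.64 = -11800 J.
ΔU = nCvΔT = 4.44×20.8×(602−398) = 18800 J.
Q = ΔU + W = 7060 J.
State after step 1: P = 987 kPa, V = 22.5 L, T = 602 K.
Step 2 — Isothermal: T stays 602 K; PV = const ⇒ V₂ = 75.1 L, P₂ = 296 kPa.
ΔU = 0 (ideal gas, T constant).
W = nRT ln(V₂/V₁) = 4.44×8.314×602×ln(3.33) = 26800 J.
Q = ΔU + W = 26800 J.
Net over both steps: W = 15000 J, Q = 33800 J, ΔU = 18800 J.

15000 J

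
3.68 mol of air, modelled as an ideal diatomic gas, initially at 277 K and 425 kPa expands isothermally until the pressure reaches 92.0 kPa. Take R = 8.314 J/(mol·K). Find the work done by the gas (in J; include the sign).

V₁ = nRT₁/P₁ = 3.68×8.314×277/425 = 19.9 L.
Isothermal: T stays 277 K; PV = const ⇒ V₂ = 92.1 L, P₂ = 92.0 kPa.
W = nRT ln(V₂/V₁) = 3.68×8.314×277×ln(4.62) = 13000 J.

13000 J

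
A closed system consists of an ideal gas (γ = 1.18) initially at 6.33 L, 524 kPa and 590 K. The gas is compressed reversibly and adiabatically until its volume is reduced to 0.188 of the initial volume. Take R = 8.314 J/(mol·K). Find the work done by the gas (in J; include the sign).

-6470 J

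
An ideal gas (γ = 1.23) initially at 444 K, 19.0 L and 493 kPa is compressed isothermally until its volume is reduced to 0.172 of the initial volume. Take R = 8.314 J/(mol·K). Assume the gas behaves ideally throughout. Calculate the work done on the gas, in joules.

16500 J

n = P₁V₁/(RT₁) = 493×19.0/(8.314×444) = 2.54 mol.
Isothermal: T stays 444 K; PV = const ⇒ V₂ = 3.27 L, P₂ = 2870 kPa.
W = nRT ln(V₂/V₁) = 2.54×8.314×444×ln(0.172) = -16500 J.
Work done on the gas = −W_by = 16500 J.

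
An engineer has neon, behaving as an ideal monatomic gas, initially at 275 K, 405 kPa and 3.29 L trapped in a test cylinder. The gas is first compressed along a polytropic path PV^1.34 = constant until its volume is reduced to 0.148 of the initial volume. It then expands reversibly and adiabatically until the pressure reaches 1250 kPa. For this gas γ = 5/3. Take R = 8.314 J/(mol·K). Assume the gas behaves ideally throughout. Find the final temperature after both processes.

n = P₁V₁/(RT₁) = 405×3.29/(8.314×275) = 0.583 mol.
Step 1 — Polytropic n=1.34: T₂ = T₁(V₁/V₂)^(n−1) = 275×(6.76)^0.34 = 527 K; P₂ = P₁(V₁/V₂)^n = 5240 kPa.
W = (P₁V₁−P₂V₂)/(n−1) = (405×3.29−5240×0.487)/0.34 = -3580 J.
ΔU = nCvΔT = 0.583×12.5×(527−275) = 1830 J.
Q = ΔU + W = -1760 J.
State after step 1: P = 5240 kPa, V = 0.487 L, T = 527 K.
Step 2 — Adiabatic: T₂/T₁ = (P₂/P₁)^((γ−1)/γ) ⇒ T₂ = 527×(0.239)^0.400 = 297 K; V₂ = 1.15 L.
ΔU = nCvΔT = 0.583×12.5×(297−527) = -1670 J.
Q = 0 for an adiabatic process, so W = −ΔU = 1670 J.
Net over both steps: W = -1920 J, Q = -1760 J, ΔU = 159 J.

297 K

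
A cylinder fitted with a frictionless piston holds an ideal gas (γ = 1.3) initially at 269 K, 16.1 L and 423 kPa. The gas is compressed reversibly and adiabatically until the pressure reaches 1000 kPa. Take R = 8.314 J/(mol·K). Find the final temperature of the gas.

328 K

Adiabatic: T₂/T₁ = (P₂/P₁)^((γ−1)/γ) ⇒ T₂ = 269×(2.36)^0.231 = 328 K; V₂ = 8.31 L.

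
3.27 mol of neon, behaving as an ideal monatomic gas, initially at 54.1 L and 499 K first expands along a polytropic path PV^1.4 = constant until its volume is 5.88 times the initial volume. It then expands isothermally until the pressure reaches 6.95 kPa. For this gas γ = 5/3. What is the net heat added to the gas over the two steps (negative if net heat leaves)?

P₁ = nRT₁/V₁ = 3.27×8.314×499/54.1 = 251 kPa.
Step 1 — Polytropic n=1.4: T₂ = T₁(V₁/V₂)^(n−1) = 499×(0.170)^0.40 = 246 K; P₂ = P₁(V₁/V₂)^n = 21.0 kPa.
W = (P₁V₁−P₂V₂)/(n−1) = (251×54.1−21.0×318)/0.40 = 17200 J.
ΔU = nCvΔT = 3.27×12.5×(246−499) = -10300 J.
Q = ΔU + W = 6890 J.
State after step 1: P = 21.0 kPa, V = 318 L, T = 246 K.
Step 2 — Isothermal: T stays 246 K; PV = const ⇒ V₂ = 961 L, P₂ = 6.95 kPa.
ΔU = 0 (ideal gas, T constant).
W = nRT ln(V₂/V₁) = 3.27×8.314×246×ln(3.02) = 7380 J.
Q = ΔU + W = 7380 J.
Net over both steps: W = 24600 J, Q = 14300 J, ΔU = -10300 J.

14300 J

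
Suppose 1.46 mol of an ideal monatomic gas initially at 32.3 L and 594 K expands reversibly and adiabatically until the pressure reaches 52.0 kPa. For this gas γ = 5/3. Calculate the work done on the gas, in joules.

-4780 J

P₁ = nRT₁/V₁ = 1.46×8.314×594/32.3 = 223 kPa.
Adiabatic: T₂/T₁ = (P₂/P₁)^((γ−1)/γ) ⇒ T₂ = 594×(0.233)^0.400 = 332 K; V₂ = 77.4 L.
ΔU = nCvΔT = 1.46×12.5×(332−594) = -4780 J.
Q = 0 for an adiabatic process, so W = −ΔU = 4780 J.
Work done on the gas = −W_by = -4780 J.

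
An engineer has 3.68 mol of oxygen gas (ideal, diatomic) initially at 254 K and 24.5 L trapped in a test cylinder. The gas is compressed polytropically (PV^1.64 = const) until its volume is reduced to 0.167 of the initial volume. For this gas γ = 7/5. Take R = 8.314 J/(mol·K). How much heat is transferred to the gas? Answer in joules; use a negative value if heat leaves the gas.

15600 J

P₁ = nRT₁/V₁ = 3.68×8.314×254/24.5 = 317 kPa.
Polytropic n=1.64: T₂ = T₁(V₁/V₂)^(n−1) = 254×(5.99)^0.64 = 799 K; P₂ = P₁(V₁/V₂)^n = 5970 kPa.
W = (P₁V₁−P₂V₂)/(n−1) = (317×24.5−5970×4.09)/0.64 = -26000 J.
ΔU = nCvΔT = 3.68×20.8×(799−254) = 41700 J.
Q = ΔU + W = 15600 J.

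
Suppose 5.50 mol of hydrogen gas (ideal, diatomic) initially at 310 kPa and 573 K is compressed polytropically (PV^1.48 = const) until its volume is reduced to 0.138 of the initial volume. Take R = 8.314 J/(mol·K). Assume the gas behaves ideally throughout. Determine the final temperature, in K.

1480 K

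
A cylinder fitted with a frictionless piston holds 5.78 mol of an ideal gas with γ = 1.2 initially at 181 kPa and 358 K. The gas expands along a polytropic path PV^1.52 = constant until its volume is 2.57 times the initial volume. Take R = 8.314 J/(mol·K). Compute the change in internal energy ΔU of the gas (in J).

-33400 J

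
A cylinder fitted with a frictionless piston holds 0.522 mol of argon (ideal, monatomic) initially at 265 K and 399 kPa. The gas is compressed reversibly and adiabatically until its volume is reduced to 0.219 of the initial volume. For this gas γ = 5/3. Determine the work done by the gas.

V₁ = nRT₁/P₁ = 0.522×8.314×265/399 = 2.88 L.
Adiabatic: TV^(γ−1) = const ⇒ T₂ = 265×(4.57)^0.667 = 729 K; PV^γ = const ⇒ P₂ = 5010 kPa.
ΔU = nCvΔT = 0.522×12.5×(729−265) = 3020 J.
Q = 0 for an adiabatic process, so W = −ΔU = -3020 J.

-3020 J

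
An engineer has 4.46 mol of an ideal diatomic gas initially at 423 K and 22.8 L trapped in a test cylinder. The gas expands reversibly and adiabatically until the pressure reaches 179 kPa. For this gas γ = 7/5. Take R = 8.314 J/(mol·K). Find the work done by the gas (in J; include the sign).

P₁ = nRT₁/V₁ = 4.46×8.314×423/22.8 = 688 kPa.
Adiabatic: T₂/T₁ = (P₂/P₁)^((γ−1)/γ) ⇒ T₂ = 423×(0.260)^0.286 = 288 K; V₂ = 59.6 L.
ΔU = nCvΔT = 4.46×20.8×(288−423) = -12500 J.
Q = 0 for an adiabatic process, so W = −ΔU = 12500 J.

12500 J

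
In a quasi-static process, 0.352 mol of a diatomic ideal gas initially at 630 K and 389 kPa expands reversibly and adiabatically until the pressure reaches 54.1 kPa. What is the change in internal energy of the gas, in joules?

V₁ = nRT₁/P₁ = 0.352×8.314×630/389 = 4.74 L.
Adiabatic: T₂/T₁ = (P₂/P₁)^((γ−1)/γ) ⇒ T₂ = 630×(0.139)^0.286 = 359 K; V₂ = 19.4 L.
For an ideal gas ΔU = nCvΔT with Cv = (5/2)R = 20.8 J/(mol·K).
ΔU = 0.352×20.8×(359−630) = -1990 J.

-1990 J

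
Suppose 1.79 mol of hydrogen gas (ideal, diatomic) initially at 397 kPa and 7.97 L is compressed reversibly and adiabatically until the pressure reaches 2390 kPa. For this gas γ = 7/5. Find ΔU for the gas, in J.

5300 J

T₁ = P₁V₁/(nR) = 397×7.97/(1.79×8.314) = 213 K.
Adiabatic: T₂/T₁ = (P₂/P₁)^((γ−1)/γ) ⇒ T₂ = 213×(6.02)^0.286 = 355 K; V₂ = 2.21 L.
For an ideal gas ΔU = nCvΔT with Cv = (5/2)R = 20.8 J/(mol·K).
ΔU = 1.79×20.8×(355−213) = 5300 J.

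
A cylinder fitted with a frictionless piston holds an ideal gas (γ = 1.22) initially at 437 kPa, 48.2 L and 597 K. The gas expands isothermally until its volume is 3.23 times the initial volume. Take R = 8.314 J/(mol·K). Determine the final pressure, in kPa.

Isothermal: T stays 597 K; PV = const ⇒ V₂ = 156 L, P₂ = 135 kPa.

135 kPa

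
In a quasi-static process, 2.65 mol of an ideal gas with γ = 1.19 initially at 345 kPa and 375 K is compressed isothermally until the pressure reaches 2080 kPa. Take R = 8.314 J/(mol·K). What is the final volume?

V₁ = nRT₁/P₁ = 2.65×8.314×375/345 = 23.9 L.
Isothermal: T stays 375 K; PV = const ⇒ V₂ = 3.97 L, P₂ = 2080 kPa.

3.97 L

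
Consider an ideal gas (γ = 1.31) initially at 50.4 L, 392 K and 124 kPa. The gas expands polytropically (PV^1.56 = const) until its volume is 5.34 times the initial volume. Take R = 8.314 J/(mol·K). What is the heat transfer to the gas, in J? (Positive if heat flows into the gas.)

n = P₁V₁/(RT₁) = 124×50.4/(8.314×392) = 1.92 mol.
Polytropic n=1.56: T₂ = T₁(V₁/V₂)^(n−1) = 392×(0.187)^0.56 = 153 K; P₂ = P₁(V₁/V₂)^n = 9.09 kPa.
W = (P₁V₁−P₂V₂)/(n−1) = (124×50.4−9.09×269)/0.56 = 6790 J.
ΔU = nCvΔT = 1.92×26.8×(153−392) = -12300 J.
Q = ΔU + W = -5480 J.

-5480 J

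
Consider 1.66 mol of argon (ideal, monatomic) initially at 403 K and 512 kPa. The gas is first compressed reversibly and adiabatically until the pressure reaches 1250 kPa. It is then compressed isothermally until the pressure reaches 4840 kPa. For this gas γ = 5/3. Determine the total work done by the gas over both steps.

-14300 J

V₁ = nRT₁/P₁ = 1.66×8.314×403/512 = 10.9 L.
Step 1 — Adiabatic: T₂/T₁ = (P₂/P₁)^((γ−1)/γ) ⇒ T₂ = 403×(2.44)^0.400 = 576 K; V₂ = 6.36 L.
ΔU = nCvΔT = 1.66×12.5×(576−403) = 3580 J.
Q = 0 for an adiabatic process, so W = −ΔU = -3580 J.
State after step 1: P = 1250 kPa, V = 6.36 L, T = 576 K.
Step 2 — Isothermal: T stays 576 K; PV = const ⇒ V₂ = 1.64 L, P₂ = 4840 kPa.
ΔU = 0 (ideal gas, T constant).
W = nRT ln(V₂/V₁) = 1.66×8.314×576×ln(0.258) = -10800 J.
Q = ΔU + W = -10800 J.
Net over both steps: W = -14300 J, Q = -10800 J, ΔU = 3580 J.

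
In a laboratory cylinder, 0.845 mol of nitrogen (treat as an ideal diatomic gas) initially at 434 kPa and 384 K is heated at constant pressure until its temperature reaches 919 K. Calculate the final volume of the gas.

14.9 L

V₁ = nRT₁/P₁ = 0.845×8.314×384/434 = 6.22 L.
Isobaric: P stays 434 kPa; V/T = const ⇒ T₂ = 919 K, V₂ = 14.9 L.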